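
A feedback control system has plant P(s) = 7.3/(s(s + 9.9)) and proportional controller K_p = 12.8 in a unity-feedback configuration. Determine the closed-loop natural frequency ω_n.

1 + K_p·P(s) = 0 gives s² + 9.9s + 93.44 = 0.
Matching s² + 2ζω_n s + ω_n²: ω_n = √93.44 = 9.666 rad/s and 2ζω_n = 9.9, so ζ = 9.9/(2·9.666) = 0.512.

ω_n = 9.67 rad/s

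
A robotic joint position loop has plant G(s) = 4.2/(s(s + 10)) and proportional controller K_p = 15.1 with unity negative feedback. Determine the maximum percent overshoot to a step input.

From 1 + K_pG(s) = 0: s² + 10s + 63.42 = 0 ⇒ ω_n = 7.964, ζ = 0.6279.
%OS = 100·exp(−πζ/√(1−ζ²)) = 100·exp(−π·0.6279/√0.6058) = 7.93%.

7.93%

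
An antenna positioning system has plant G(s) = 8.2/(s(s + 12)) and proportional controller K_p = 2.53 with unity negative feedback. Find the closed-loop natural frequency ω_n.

ω_n = 4.55 rad/s

1 + K_p·G(s) = 0 gives s² + 12s + 20.75 = 0.
Matching s² + 2ζω_n s + ω_n²: ω_n = √20.75 = 4.555 rad/s and 2ζω_n = 12, so ζ = 12/(2·4.555) = 1.32.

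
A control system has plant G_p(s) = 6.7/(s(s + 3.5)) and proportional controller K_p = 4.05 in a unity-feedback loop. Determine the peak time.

The closed-loop denominator s² + 3.5s + 27.13 gives ω_n = √27.13 = 5.209 and ζ = 3.5/(2ω_n) = 0.3359.
Damped frequency ω_d = ω_n√(1−ζ²) = 4.906 rad/s, so peak time T_p = π/ω_d = 0.64 s.

T_p = 0.64 s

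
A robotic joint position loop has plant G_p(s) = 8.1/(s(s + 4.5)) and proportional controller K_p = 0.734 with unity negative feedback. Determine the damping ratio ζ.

ζ = 0.923

The closed-loop denominator is s(s+4.5) + 0.734·8.1 = s² + 4.5s + 5.945.
Matching s² + 2ζω_n s + ω_n²: ω_n = √5.945 = 2.438 rad/s and 2ζω_n = 4.5, so ζ = 4.5/(2·2.438) = 0.923.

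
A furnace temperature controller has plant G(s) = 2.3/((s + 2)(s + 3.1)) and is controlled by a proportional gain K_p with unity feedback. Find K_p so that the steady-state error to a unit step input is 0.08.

The loop is type 0, so e_ss(step) = 1/(1 + K_pos) with K_pos = K_p·G(0).
G(0) = 0.371. Require 1/(1 + K_p·0.371) = 0.08, so 1 + 0.371·K_p = 12.5.
K_p = (12.5 − 1)/0.371 = 31.

K_p = 31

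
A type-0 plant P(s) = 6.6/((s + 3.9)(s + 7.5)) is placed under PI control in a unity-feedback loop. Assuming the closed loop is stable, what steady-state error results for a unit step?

0

The PI controller's integrator makes the forward path type 1, so e_ss to a step is zero.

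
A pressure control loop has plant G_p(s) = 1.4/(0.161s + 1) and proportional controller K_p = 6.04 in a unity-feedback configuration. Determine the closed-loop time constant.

Closed loop: T(s) = K_p·G_p/(1+K_p·G_p) = 8.456/(0.161s + 1 + 8.456), with pole at s = −(1 + 8.456)/0.161 = −58.73.
Closed-loop time constant τ = 1/58.73 = 0.017 s.

τ = 0.017 s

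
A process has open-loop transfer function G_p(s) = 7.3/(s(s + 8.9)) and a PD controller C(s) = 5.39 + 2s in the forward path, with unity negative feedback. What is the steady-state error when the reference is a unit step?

The open loop C(s)G_p(s) has a pole at the origin (type 1), so the static position error constant is infinite and e_ss = 1/(1+∞) = 0.

0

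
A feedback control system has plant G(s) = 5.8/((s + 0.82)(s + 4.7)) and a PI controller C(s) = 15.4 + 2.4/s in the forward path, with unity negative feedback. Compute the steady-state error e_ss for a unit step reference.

The open loop C(s)G(s) has a pole at the origin (type 1), so the static position error constant is infinite and e_ss = 1/(1+∞) = 0.

0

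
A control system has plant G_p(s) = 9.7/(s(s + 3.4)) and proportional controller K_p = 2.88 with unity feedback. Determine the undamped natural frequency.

ω_n = 5.29 rad/s

The closed-loop denominator is s(s+3.4) + 2.88·9.7 = s² + 3.4s + 27.94.
So ω_n² = 27.94 ⇒ ω_n = 5.285 rad/s, and ζ = 3.4/(2ω_n) = 0.322.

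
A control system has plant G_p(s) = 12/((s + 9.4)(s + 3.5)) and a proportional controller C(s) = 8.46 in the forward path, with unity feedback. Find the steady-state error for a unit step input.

The loop is type 0. Static position error constant K_pos = C(0)·G_p(0) = 8.46·0.3647 = 3.086.
Steady-state error to a unit step: e_ss = 1/(1+K_pos) = 1/4.086 = 0.245.

0.245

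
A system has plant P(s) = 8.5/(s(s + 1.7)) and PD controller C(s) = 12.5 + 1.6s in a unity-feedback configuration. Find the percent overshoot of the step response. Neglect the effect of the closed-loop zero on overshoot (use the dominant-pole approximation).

3.08%

Forward path: (12.5 + 1.6s)·8.5/(s(s+1.7)). The closed-loop characteristic equation is s² + (1.7 + 8.5·1.6)s + 8.5·12.5 = 0.
That is s² + 15.3s + 106.2 = 0, so ω_n = 10.31 rad/s and ζ = 15.3/(2·10.31) = 0.7422.
%OS = 100·exp(−πζ/√(1−ζ²)) = 3.08%.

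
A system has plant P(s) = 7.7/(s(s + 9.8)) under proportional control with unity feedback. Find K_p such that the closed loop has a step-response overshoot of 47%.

K_p = 57.1

From %OS = 100·exp(−πζ/√(1−ζ²)) = 47%, ζ = −ln(0.47)/√(π²+ln²(0.47)) = 0.2337.
Characteristic equation s² + 9.8s + 7.7K_p = 0 gives ζ = 9.8/(2√(7.7K_p)).
Setting ζ = 0.2337: √(7.7K_p) = 9.8/(2·0.2337) = 20.97, so K_p = 439.7/7.7 = 57.1.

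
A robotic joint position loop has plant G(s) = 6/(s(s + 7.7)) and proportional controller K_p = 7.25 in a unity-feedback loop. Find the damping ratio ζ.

ζ = 0.584

With unity feedback the closed-loop characteristic equation is s² + 7.7s + 7.25·6 = s² + 7.7s + 43.5 = 0.
So ω_n² = 43.5 ⇒ ω_n = 6.595 rad/s, and ζ = 7.7/(2ω_n) = 0.584.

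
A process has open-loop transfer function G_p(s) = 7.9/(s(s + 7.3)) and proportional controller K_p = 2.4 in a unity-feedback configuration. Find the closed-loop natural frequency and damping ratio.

1 + K_p·G_p(s) = 0 gives s² + 7.3s + 18.96 = 0.
Matching s² + 2ζω_n s + ω_n²: ω_n = √18.96 = 4.354 rad/s and 2ζω_n = 7.3, so ζ = 7.3/(2·4.354) = 0.838.

ω_n = 4.35 rad/s, ζ = 0.838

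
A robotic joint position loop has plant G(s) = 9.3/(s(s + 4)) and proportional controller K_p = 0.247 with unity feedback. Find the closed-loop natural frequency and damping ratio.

ω_n = 1.52 rad/s, ζ = 1.32

1 + K_p·G(s) = 0 gives s² + 4s + 2.297 = 0.
Matching s² + 2ζω_n s + ω_n²: ω_n = √2.297 = 1.516 rad/s and 2ζω_n = 4, so ζ = 4/(2·1.516) = 1.32.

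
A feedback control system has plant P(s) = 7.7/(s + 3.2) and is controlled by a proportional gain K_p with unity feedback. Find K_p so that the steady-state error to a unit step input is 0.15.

K_p = 2.35

Steady-state error for a unit step on this type-0 loop is 1/(1 + K_p·P(0)).
P(0) = 2.406. Require 1/(1 + K_p·2.406) = 0.15, so 1 + 2.406·K_p = 6.667.
K_p = (6.667 − 1)/2.406 = 2.35.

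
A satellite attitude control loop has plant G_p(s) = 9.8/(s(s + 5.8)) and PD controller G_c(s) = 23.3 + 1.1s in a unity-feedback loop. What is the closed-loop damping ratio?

Forward path: (23.3 + 1.1s)·9.8/(s(s+5.8)). The closed-loop characteristic equation is s² + (5.8 + 9.8·1.1)s + 9.8·23.3 = 0.
That is s² + 16.58s + 228.3 = 0, so ω_n = 15.11 rad/s and ζ = 16.58/(2·15.11) = 0.5486.

ζ = 0.549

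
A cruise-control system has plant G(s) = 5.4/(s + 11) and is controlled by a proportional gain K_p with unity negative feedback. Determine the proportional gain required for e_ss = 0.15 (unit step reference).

K_p = 11.5

For a type-0 loop with proportional control, e_ss = 1/(1 + K_p·G(0)).
G(0) = 0.4909. Require 1/(1 + K_p·0.4909) = 0.15, so 1 + 0.4909·K_p = 6.667.
K_p = (6.667 − 1)/0.4909 = 11.5.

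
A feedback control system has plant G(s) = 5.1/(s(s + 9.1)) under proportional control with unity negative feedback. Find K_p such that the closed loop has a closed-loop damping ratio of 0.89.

K_p = 5.12

Closed-loop characteristic equation: s² + 9.1s + K_p·5.1 = 0.
So ω_n = √(5.1K_p) and 2ζω_n = 9.1, giving ζ = 9.1/(2√(5.1K_p)).
Setting ζ = 0.89: √(5.1K_p) = 9.1/(2·0.89) = 5.112, so K_p = 26.14/5.1 = 5.12.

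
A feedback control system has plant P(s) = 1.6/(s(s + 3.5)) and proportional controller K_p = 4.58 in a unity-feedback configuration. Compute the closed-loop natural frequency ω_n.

With unity feedback the closed-loop characteristic equation is s² + 3.5s + 4.58·1.6 = s² + 3.5s + 7.328 = 0.
Matching s² + 2ζω_n s + ω_n²: ω_n = √7.328 = 2.707 rad/s and 2ζω_n = 3.5, so ζ = 3.5/(2·2.707) = 0.646.

ω_n = 2.71 rad/s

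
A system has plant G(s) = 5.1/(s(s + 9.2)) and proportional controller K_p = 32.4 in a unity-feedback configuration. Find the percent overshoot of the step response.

30%

Closed-loop characteristic equation: s² + 9.2s + 165.2 = 0, so ω_n = 12.85 rad/s and ζ = 9.2/(2·12.85) = 0.3578.
%OS = 100·exp(−πζ/√(1−ζ²)) = 100·exp(−π·0.3578/√0.8719) = 30%.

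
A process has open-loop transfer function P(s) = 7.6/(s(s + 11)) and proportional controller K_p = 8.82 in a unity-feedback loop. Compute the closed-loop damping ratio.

The closed-loop denominator is s(s+11) + 8.82·7.6 = s² + 11s + 67.03.
Matching s² + 2ζω_n s + ω_n²: ω_n = √67.03 = 8.187 rad/s and 2ζω_n = 11, so ζ = 11/(2·8.187) = 0.672.

ζ = 0.672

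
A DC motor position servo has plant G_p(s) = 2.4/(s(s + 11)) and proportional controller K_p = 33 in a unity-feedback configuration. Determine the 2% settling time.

T_s ≈ 0.727 s

From 1 + K_pG_p(s) = 0: s² + 11s + 79.2 = 0 ⇒ ω_n = 8.899, ζ = 0.618.
2% settling time T_s ≈ 4/(ζω_n) = 4/5.5 = 0.727 s.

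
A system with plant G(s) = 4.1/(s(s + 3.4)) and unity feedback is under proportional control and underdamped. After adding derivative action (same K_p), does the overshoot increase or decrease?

decrease

With PD the characteristic equation becomes s² + (a + K·K_d)s + K·K_p = 0; the damping term grows, ζ rises, overshoot falls.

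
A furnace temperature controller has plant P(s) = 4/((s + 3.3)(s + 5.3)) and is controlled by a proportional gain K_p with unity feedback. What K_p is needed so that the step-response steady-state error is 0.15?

Steady-state error for a unit step on this type-0 loop is 1/(1 + K_p·P(0)).
P(0) = 0.2287. Require 1/(1 + K_p·0.2287) = 0.15, so 1 + 0.2287·K_p = 6.667.
K_p = (6.667 − 1)/0.2287 = 24.8.

K_p = 24.8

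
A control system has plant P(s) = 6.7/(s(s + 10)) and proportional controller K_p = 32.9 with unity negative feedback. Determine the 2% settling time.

From 1 + K_pP(s) = 0: s² + 10s + 220.4 = 0 ⇒ ω_n = 14.85, ζ = 0.3368.
2% settling time T_s ≈ 4/(ζω_n) = 4/5 = 0.8 s.

T_s ≈ 0.8 s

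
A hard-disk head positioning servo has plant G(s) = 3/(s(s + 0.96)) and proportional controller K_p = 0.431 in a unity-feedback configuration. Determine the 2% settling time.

T_s ≈ 8.33 s

The closed-loop denominator s² + 0.96s + 1.293 gives ω_n = √1.293 = 1.137 and ζ = 0.96/(2ω_n) = 0.4221.
2% settling time T_s ≈ 4/(ζω_n) = 4/0.48 = 8.33 s.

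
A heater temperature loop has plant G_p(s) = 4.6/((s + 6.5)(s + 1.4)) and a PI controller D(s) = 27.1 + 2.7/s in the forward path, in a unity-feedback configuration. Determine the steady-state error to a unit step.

The open loop D(s)G_p(s) has a pole at the origin (type 1), so the static position error constant is infinite and e_ss = 1/(1+∞) = 0.

0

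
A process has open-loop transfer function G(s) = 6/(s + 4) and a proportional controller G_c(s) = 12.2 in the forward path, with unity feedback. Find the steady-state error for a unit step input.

0.0518

The loop is type 0. Static position error constant K_pos = G_c(0)·G(0) = 12.2·1.5 = 18.3.
Steady-state error to a unit step: e_ss = 1/(1+K_pos) = 1/19.3 = 0.0518.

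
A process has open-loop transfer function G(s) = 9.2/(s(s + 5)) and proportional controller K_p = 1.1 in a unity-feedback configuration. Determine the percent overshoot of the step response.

From 1 + K_pG(s) = 0: s² + 5s + 10.12 = 0 ⇒ ω_n = 3.181, ζ = 0.7859.
%OS = 100·exp(−πζ/√(1−ζ²)) = 100·exp(−π·0.7859/√0.3824) = 1.85%.

1.85%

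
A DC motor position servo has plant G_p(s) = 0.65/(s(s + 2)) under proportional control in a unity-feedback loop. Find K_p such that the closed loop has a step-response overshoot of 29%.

From %OS = 100·exp(−πζ/√(1−ζ²)) = 29%, ζ = −ln(0.29)/√(π²+ln²(0.29)) = 0.3666.
Characteristic equation s² + 2s + 0.65K_p = 0 gives ζ = 2/(2√(0.65K_p)).
Setting ζ = 0.3666: √(0.65K_p) = 2/(2·0.3666) = 2.728, so K_p = 7.441/0.65 = 11.4.

K_p = 11.4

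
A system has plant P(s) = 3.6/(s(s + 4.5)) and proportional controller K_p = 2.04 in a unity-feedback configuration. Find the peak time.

T_p = 2.08 s

Closed-loop characteristic equation: s² + 4.5s + 7.344 = 0, so ω_n = 2.71 rad/s and ζ = 4.5/(2·2.71) = 0.8303.
Damped frequency ω_d = ω_n√(1−ζ²) = 1.51 rad/s, so peak time T_p = π/ω_d = 2.08 s.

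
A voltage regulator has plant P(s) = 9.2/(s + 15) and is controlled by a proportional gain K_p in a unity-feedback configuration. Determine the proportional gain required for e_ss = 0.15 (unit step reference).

K_p = 9.24

The loop is type 0, so e_ss(step) = 1/(1 + K_pos) with K_pos = K_p·P(0).
P(0) = 0.6133. Require 1/(1 + K_p·0.6133) = 0.15, so 1 + 0.6133·K_p = 6.667.
K_p = (6.667 − 1)/0.6133 = 9.24.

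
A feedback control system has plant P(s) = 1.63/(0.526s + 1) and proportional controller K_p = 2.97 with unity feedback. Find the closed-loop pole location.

s = -11.1

Closed loop: T(s) = K_p·P/(1+K_p·P) = 4.841/(0.526s + 1 + 4.841), with pole at s = −(1 + 4.841)/0.526 = −11.1.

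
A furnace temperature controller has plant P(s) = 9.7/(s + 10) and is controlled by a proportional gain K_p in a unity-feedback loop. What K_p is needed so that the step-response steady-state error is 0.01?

K_p = 102

Steady-state error for a unit step on this type-0 loop is 1/(1 + K_p·P(0)).
P(0) = 0.97. Require 1/(1 + K_p·0.97) = 0.01, so 1 + 0.97·K_p = 100.
K_p = (100 − 1)/0.97 = 102.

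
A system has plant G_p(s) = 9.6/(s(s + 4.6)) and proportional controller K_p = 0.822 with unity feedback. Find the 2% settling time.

T_s ≈ 1.74 s

From 1 + K_pG_p(s) = 0: s² + 4.6s + 7.891 = 0 ⇒ ω_n = 2.809, ζ = 0.8188.
2% settling time T_s ≈ 4/(ζω_n) = 4/2.3 = 1.74 s.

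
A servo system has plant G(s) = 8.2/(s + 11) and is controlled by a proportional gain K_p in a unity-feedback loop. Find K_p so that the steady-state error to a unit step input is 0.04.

Steady-state error for a unit step on this type-0 loop is 1/(1 + K_p·G(0)).
G(0) = 0.7455. Require 1/(1 + K_p·0.7455) = 0.04, so 1 + 0.7455·K_p = 25.
K_p = (25 − 1)/0.7455 = 32.2.

K_p = 32.2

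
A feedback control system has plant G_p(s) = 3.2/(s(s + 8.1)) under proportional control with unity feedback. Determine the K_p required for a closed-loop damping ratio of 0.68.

K_p = 11.1

Closed-loop characteristic equation: s² + 8.1s + K_p·3.2 = 0.
So ω_n = √(3.2K_p) and 2ζω_n = 8.1, giving ζ = 8.1/(2√(3.2K_p)).
Setting ζ = 0.68: √(3.2K_p) = 8.1/(2·0.68) = 5.956, so K_p = 35.47/3.2 = 11.1.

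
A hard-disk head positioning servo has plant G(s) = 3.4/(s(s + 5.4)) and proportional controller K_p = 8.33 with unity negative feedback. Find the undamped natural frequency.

ω_n = 5.32 rad/s

1 + K_p·G(s) = 0 gives s² + 5.4s + 28.32 = 0.
Matching s² + 2ζω_n s + ω_n²: ω_n = √28.32 = 5.322 rad/s and 2ζω_n = 5.4, so ζ = 5.4/(2·5.322) = 0.507.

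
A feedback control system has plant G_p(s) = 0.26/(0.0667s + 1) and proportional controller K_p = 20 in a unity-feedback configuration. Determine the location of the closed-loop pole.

Closed loop: T(s) = K_p·G_p/(1+K_p·G_p) = 5.2/(0.0667s + 1 + 5.2), with pole at s = −(1 + 5.2)/0.0667 = −92.95.

s = -92.95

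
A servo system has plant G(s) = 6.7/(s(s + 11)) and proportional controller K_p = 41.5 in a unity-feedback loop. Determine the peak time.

T_p = 0.2 s

Closed-loop characteristic equation: s² + 11s + 278.1 = 0, so ω_n = 16.67 rad/s and ζ = 11/(2·16.67) = 0.3298.
Damped frequency ω_d = ω_n√(1−ζ²) = 15.74 rad/s, so peak time T_p = π/ω_d = 0.2 s.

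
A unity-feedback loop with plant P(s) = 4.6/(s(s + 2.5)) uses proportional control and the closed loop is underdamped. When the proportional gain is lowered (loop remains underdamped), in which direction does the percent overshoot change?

ζ = 2.5/(2√(4.6K_p)) rises as K_p falls; higher damping means less overshoot.

decrease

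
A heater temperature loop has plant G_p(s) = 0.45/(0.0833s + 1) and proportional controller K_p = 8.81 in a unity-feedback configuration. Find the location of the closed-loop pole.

s = -59.6

Closed loop: T(s) = K_p·G_p/(1+K_p·G_p) = 3.965/(0.0833s + 1 + 3.965), with pole at s = −(1 + 3.965)/0.0833 = −59.6.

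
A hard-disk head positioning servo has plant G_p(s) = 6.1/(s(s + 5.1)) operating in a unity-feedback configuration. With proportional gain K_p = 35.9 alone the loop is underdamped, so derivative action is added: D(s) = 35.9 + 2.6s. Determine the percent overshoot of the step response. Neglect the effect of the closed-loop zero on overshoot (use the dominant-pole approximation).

4.28%

Forward path: (35.9 + 2.6s)·6.1/(s(s+5.1)). The closed-loop characteristic equation is s² + (5.1 + 6.1·2.6)s + 6.1·35.9 = 0.
That is s² + 20.96s + 219 = 0, so ω_n = 14.8 rad/s and ζ = 20.96/(2·14.8) = 0.7082.
%OS = 100·exp(−πζ/√(1−ζ²)) = 4.28%.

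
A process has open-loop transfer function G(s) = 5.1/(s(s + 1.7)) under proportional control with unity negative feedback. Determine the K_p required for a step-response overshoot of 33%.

From %OS = 100·exp(−πζ/√(1−ζ²)) = 33%, ζ = −ln(0.33)/√(π²+ln²(0.33)) = 0.3328.
Characteristic equation s² + 1.7s + 5.1K_p = 0 gives ζ = 1.7/(2√(5.1K_p)).
Setting ζ = 0.3328: √(5.1K_p) = 1.7/(2·0.3328) = 2.554, so K_p = 6.524/5.1 = 1.28.

K_p = 1.28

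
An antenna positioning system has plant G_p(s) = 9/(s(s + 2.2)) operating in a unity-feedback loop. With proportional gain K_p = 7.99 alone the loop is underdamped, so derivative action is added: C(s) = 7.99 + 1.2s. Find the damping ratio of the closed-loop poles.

Forward path: (7.99 + 1.2s)·9/(s(s+2.2)). The closed-loop characteristic equation is s² + (2.2 + 9·1.2)s + 9·7.99 = 0.
That is s² + 13s + 71.91 = 0, so ω_n = 8.48 rad/s and ζ = 13/(2·8.48) = 0.7665.

ζ = 0.767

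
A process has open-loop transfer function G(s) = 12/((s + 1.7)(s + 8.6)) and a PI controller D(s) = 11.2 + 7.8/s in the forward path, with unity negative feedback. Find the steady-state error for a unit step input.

0

The open loop D(s)G(s) has a pole at the origin (type 1), so the static position error constant is infinite and e_ss = 1/(1+∞) = 0.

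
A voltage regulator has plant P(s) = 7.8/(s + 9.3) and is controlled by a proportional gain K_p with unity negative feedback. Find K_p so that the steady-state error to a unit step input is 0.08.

The loop is type 0, so e_ss(step) = 1/(1 + K_pos) with K_pos = K_p·P(0).
P(0) = 0.8387. Require 1/(1 + K_p·0.8387) = 0.08, so 1 + 0.8387·K_p = 12.5.
K_p = (12.5 − 1)/0.8387 = 13.7.

K_p = 13.7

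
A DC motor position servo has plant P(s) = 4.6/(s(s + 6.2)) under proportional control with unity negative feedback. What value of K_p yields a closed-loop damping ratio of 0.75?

Closed-loop characteristic equation: s² + 6.2s + K_p·4.6 = 0.
So ω_n = √(4.6K_p) and 2ζω_n = 6.2, giving ζ = 6.2/(2√(4.6K_p)).
Setting ζ = 0.75: √(4.6K_p) = 6.2/(2·0.75) = 4.133, so K_p = 17.08/4.6 = 3.71.

K_p = 3.71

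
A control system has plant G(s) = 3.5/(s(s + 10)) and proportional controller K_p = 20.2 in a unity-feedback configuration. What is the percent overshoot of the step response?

Closed-loop characteristic equation: s² + 10s + 70.7 = 0, so ω_n = 8.408 rad/s and ζ = 10/(2·8.408) = 0.5946.
%OS = 100·exp(−πζ/√(1−ζ²)) = 100·exp(−π·0.5946/√0.6464) = 9.79%.

9.79%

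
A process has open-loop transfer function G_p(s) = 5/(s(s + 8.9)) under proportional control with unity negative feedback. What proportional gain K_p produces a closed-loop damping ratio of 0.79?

K_p = 6.35

Closed-loop characteristic equation: s² + 8.9s + K_p·5 = 0.
So ω_n = √(5K_p) and 2ζω_n = 8.9, giving ζ = 8.9/(2√(5K_p)).
Setting ζ = 0.79: √(5K_p) = 8.9/(2·0.79) = 5.633, so K_p = 31.73/5 = 6.35.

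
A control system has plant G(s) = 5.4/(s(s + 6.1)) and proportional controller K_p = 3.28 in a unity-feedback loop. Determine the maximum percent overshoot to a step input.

3.67%

From 1 + K_pG(s) = 0: s² + 6.1s + 17.71 = 0 ⇒ ω_n = 4.209, ζ = 0.7247.
%OS = 100·exp(−πζ/√(1−ζ²)) = 100·exp(−π·0.7247/√0.4748) = 3.67%.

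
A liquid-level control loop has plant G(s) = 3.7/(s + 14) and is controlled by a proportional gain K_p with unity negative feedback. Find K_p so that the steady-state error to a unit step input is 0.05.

Steady-state error for a unit step on this type-0 loop is 1/(1 + K_p·G(0)).
G(0) = 0.2643. Require 1/(1 + K_p·0.2643) = 0.05, so 1 + 0.2643·K_p = 20.
K_p = (20 − 1)/0.2643 = 71.9.

K_p = 71.9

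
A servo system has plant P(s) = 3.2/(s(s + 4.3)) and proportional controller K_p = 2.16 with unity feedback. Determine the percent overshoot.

1.15%

From 1 + K_pP(s) = 0: s² + 4.3s + 6.912 = 0 ⇒ ω_n = 2.629, ζ = 0.8178.
%OS = 100·exp(−πζ/√(1−ζ²)) = 100·exp(−π·0.8178/√0.3312) = 1.15%.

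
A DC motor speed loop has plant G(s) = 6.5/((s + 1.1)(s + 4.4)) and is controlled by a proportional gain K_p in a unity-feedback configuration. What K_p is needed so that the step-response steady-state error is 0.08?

K_p = 8.56

For a type-0 loop with proportional control, e_ss = 1/(1 + K_p·G(0)).
G(0) = 1.343. Require 1/(1 + K_p·1.343) = 0.08, so 1 + 1.343·K_p = 12.5.
K_p = (12.5 − 1)/1.343 = 8.56.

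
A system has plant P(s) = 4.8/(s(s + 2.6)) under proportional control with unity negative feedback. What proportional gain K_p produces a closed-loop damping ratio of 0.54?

Closed-loop characteristic equation: s² + 2.6s + K_p·4.8 = 0.
So ω_n = √(4.8K_p) and 2ζω_n = 2.6, giving ζ = 2.6/(2√(4.8K_p)).
Setting ζ = 0.54: √(4.8K_p) = 2.6/(2·0.54) = 2.407, so K_p = 5.796/4.8 = 1.21.

K_p = 1.21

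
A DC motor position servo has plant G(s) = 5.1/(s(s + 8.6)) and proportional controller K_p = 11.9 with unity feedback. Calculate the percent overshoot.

From 1 + K_pG(s) = 0: s² + 8.6s + 60.69 = 0 ⇒ ω_n = 7.79, ζ = 0.552.
%OS = 100·exp(−πζ/√(1−ζ²)) = 100·exp(−π·0.552/√0.6953) = 12.5%.

12.5%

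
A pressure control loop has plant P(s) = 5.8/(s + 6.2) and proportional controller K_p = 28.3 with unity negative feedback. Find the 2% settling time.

T_s ≈ 0.0235 s

Closed-loop transfer function: T(s) = K_p·P(s)/(1 + K_p·P(s)) = 164.1/(s + 6.2 + 164.1) = 164.1/(s + 170.3).
Time constant τ = 1/170.3 = 0.005871 s, so the 2% settling time is about 4τ = 0.0235 s.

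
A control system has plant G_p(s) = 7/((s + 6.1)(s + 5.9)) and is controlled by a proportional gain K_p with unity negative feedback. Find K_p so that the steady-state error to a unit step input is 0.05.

For a type-0 loop with proportional control, e_ss = 1/(1 + K_p·G_p(0)).
G_p(0) = 0.1945. Require 1/(1 + K_p·0.1945) = 0.05, so 1 + 0.1945·K_p = 20.
K_p = (20 − 1)/0.1945 = 97.7.

K_p = 97.7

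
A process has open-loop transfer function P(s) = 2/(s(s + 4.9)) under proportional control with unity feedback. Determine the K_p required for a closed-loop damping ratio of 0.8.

Closed-loop characteristic equation: s² + 4.9s + K_p·2 = 0.
So ω_n = √(2K_p) and 2ζω_n = 4.9, giving ζ = 4.9/(2√(2K_p)).
Setting ζ = 0.8: √(2K_p) = 4.9/(2·0.8) = 3.062, so K_p = 9.379/2 = 4.69.

K_p = 4.69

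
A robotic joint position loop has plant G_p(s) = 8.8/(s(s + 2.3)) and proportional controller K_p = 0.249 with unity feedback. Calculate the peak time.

T_p = 3.37 s

From 1 + K_pG_p(s) = 0: s² + 2.3s + 2.191 = 0 ⇒ ω_n = 1.48, ζ = 0.7769.
Damped frequency ω_d = ω_n√(1−ζ²) = 0.932 rad/s, so peak time T_p = π/ω_d = 3.37 s.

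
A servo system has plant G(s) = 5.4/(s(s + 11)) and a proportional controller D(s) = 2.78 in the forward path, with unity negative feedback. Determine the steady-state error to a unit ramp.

0.733

The loop has one pole at the origin (type 1). Velocity error constant K_v = lim_{s→0} s·D(s)G(s) = 2.78·5.4/11 = 1.365.
Steady-state error to a unit ramp: e_ss = 1/K_v = 0.733.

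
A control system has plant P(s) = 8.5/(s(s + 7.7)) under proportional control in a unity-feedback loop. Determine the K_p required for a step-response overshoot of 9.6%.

K_p = 4.88

From %OS = 100·exp(−πζ/√(1−ζ²)) = 9.6%, ζ = −ln(0.096)/√(π²+ln²(0.096)) = 0.5979.
Characteristic equation s² + 7.7s + 8.5K_p = 0 gives ζ = 7.7/(2√(8.5K_p)).
Setting ζ = 0.5979: √(8.5K_p) = 7.7/(2·0.5979) = 6.439, so K_p = 41.46/8.5 = 4.88.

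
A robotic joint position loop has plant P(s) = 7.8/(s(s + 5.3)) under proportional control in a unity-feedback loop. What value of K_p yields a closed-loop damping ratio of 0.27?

Closed-loop characteristic equation: s² + 5.3s + K_p·7.8 = 0.
So ω_n = √(7.8K_p) and 2ζω_n = 5.3, giving ζ = 5.3/(2√(7.8K_p)).
Setting ζ = 0.27: √(7.8K_p) = 5.3/(2·0.27) = 9.815, so K_p = 96.33/7.8 = 12.4.

K_p = 12.4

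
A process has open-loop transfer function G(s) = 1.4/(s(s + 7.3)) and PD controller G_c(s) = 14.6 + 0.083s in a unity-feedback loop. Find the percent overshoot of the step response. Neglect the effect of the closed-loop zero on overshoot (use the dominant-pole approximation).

1.11%

Forward path: (14.6 + 0.083s)·1.4/(s(s+7.3)). The closed-loop characteristic equation is s² + (7.3 + 1.4·0.083)s + 1.4·14.6 = 0.
That is s² + 7.416s + 20.44 = 0, so ω_n = 4.521 rad/s and ζ = 7.416/(2·4.521) = 0.8202.
%OS = 100·exp(−πζ/√(1−ζ²)) = 1.11%.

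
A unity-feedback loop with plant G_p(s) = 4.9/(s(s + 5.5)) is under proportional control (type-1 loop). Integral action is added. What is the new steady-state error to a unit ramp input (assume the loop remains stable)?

0

The integrator raises the loop to type 2, so K_v → ∞ and e_ss to a ramp is zero.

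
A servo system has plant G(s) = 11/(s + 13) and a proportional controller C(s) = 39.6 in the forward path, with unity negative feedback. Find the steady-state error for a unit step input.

The loop is type 0. Static position error constant K_pos = C(0)·G(0) = 39.6·0.8462 = 33.51.
Steady-state error to a unit step: e_ss = 1/(1+K_pos) = 1/34.51 = 0.029.

0.029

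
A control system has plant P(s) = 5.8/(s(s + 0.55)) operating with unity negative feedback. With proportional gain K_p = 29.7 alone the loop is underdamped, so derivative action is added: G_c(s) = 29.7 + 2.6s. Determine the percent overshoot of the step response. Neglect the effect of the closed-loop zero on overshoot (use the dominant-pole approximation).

9.75%

Forward path: (29.7 + 2.6s)·5.8/(s(s+0.55)). The closed-loop characteristic equation is s² + (0.55 + 5.8·2.6)s + 5.8·29.7 = 0.
That is s² + 15.63s + 172.3 = 0, so ω_n = 13.12 rad/s and ζ = 15.63/(2·13.12) = 0.5954.
%OS = 100·exp(−πζ/√(1−ζ²)) = 9.75%.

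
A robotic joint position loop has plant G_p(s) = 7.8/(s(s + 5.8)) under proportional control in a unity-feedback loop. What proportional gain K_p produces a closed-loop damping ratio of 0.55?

K_p = 3.56

Closed-loop characteristic equation: s² + 5.8s + K_p·7.8 = 0.
So ω_n = √(7.8K_p) and 2ζω_n = 5.8, giving ζ = 5.8/(2√(7.8K_p)).
Setting ζ = 0.55: √(7.8K_p) = 5.8/(2·0.55) = 5.273, so K_p = 27.8/7.8 = 3.56.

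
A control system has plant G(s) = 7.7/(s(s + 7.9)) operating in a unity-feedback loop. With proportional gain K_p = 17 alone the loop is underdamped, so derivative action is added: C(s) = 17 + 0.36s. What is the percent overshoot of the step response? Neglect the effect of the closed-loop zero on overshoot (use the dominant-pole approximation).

Forward path: (17 + 0.36s)·7.7/(s(s+7.9)). The closed-loop characteristic equation is s² + (7.9 + 7.7·0.36)s + 7.7·17 = 0.
That is s² + 10.67s + 130.9 = 0, so ω_n = 11.44 rad/s and ζ = 10.67/(2·11.44) = 0.4664.
%OS = 100·exp(−πζ/√(1−ζ²)) = 19.1%.

19.1%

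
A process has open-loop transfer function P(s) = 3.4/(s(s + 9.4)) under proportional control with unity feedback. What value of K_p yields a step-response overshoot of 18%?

K_p = 28.3

From %OS = 100·exp(−πζ/√(1−ζ²)) = 18%, ζ = −ln(0.18)/√(π²+ln²(0.18)) = 0.4791.
Characteristic equation s² + 9.4s + 3.4K_p = 0 gives ζ = 9.4/(2√(3.4K_p)).
Setting ζ = 0.4791: √(3.4K_p) = 9.4/(2·0.4791) = 9.81, so K_p = 96.23/3.4 = 28.3.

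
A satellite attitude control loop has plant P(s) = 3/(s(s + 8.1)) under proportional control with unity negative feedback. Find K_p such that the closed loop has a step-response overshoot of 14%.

From %OS = 100·exp(−πζ/√(1−ζ²)) = 14%, ζ = −ln(0.14)/√(π²+ln²(0.14)) = 0.5305.
Characteristic equation s² + 8.1s + 3K_p = 0 gives ζ = 8.1/(2√(3K_p)).
Setting ζ = 0.5305: √(3K_p) = 8.1/(2·0.5305) = 7.634, so K_p = 58.28/3 = 19.4.

K_p = 19.4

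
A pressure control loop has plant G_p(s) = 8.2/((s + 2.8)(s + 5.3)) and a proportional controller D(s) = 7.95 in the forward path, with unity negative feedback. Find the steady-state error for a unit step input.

The loop is type 0. Static position error constant K_pos = D(0)·G_p(0) = 7.95·0.5526 = 4.393.
Steady-state error to a unit step: e_ss = 1/(1+K_pos) = 1/5.393 = 0.185.

0.185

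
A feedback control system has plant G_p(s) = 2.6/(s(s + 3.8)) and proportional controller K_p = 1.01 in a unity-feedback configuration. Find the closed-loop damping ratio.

With unity feedback the closed-loop characteristic equation is s² + 3.8s + 1.01·2.6 = s² + 3.8s + 2.626 = 0.
Matching s² + 2ζω_n s + ω_n²: ω_n = √2.626 = 1.62 rad/s and 2ζω_n = 3.8, so ζ = 3.8/(2·1.62) = 1.17.

ζ = 1.17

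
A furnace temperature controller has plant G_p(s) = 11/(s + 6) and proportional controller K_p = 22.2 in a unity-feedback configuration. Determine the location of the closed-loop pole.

Closed-loop transfer function: T(s) = K_p·G_p(s)/(1 + K_p·G_p(s)) = 244.2/(s + 6 + 244.2) = 244.2/(s + 250.2).
The closed-loop pole is at s = −250.2.

s = -250.2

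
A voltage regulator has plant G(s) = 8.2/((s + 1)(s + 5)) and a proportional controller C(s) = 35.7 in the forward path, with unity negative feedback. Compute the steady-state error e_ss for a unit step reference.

The loop is type 0. Static position error constant K_pos = C(0)·G(0) = 35.7·1.64 = 58.55.
Steady-state error to a unit step: e_ss = 1/(1+K_pos) = 1/59.55 = 0.0168.

0.0168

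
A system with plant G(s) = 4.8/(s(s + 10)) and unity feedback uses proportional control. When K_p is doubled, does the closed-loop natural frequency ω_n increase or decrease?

ω_n = √(4.8·K_p), which grows with K_p.

increase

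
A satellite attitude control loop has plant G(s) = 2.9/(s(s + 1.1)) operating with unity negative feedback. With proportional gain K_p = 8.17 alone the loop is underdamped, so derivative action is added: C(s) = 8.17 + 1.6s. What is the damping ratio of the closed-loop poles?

ζ = 0.59

Forward path: (8.17 + 1.6s)·2.9/(s(s+1.1)). The closed-loop characteristic equation is s² + (1.1 + 2.9·1.6)s + 2.9·8.17 = 0.
That is s² + 5.74s + 23.69 = 0, so ω_n = 4.868 rad/s and ζ = 5.74/(2·4.868) = 0.5896.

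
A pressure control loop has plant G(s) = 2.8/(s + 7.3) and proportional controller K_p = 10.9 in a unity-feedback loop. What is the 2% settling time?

T_s ≈ 0.106 s

Closed-loop transfer function: T(s) = K_p·G(s)/(1 + K_p·G(s)) = 30.52/(s + 7.3 + 30.52) = 30.52/(s + 37.82).
Time constant τ = 1/37.82 = 0.02644 s, so the 2% settling time is about 4τ = 0.106 s.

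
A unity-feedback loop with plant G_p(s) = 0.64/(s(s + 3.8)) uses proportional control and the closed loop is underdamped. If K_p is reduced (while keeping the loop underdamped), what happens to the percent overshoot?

decrease

ζ = 3.8/(2√(0.64K_p)) rises as K_p falls; higher damping means less overshoot.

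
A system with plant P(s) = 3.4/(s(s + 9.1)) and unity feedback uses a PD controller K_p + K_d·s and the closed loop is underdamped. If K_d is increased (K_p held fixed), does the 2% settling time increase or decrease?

Characteristic equation s² + (9.1 + 3.4K_d)s + 3.4K_p = 0: raising K_d increases ζω_n = (9.1+3.4K_d)/2 while the loop stays underdamped, so T_s ≈ 4/(ζω_n) decreases.

decrease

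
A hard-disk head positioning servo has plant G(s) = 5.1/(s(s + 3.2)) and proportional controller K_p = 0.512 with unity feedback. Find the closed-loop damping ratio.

ζ = 0.99

The closed-loop denominator is s(s+3.2) + 0.512·5.1 = s² + 3.2s + 2.611.
Matching s² + 2ζω_n s + ω_n²: ω_n = √2.611 = 1.616 rad/s and 2ζω_n = 3.2, so ζ = 3.2/(2·1.616) = 0.99.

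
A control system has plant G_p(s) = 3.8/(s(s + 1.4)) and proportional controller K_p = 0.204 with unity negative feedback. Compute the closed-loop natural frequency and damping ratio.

ω_n = 0.88 rad/s, ζ = 0.795

With unity feedback the closed-loop characteristic equation is s² + 1.4s + 0.204·3.8 = s² + 1.4s + 0.7752 = 0.
Matching s² + 2ζω_n s + ω_n²: ω_n = √0.7752 = 0.8805 rad/s and 2ζω_n = 1.4, so ζ = 1.4/(2·0.8805) = 0.795.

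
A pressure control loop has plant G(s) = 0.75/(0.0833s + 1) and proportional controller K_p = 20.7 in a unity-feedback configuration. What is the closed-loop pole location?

s = -198.4

Closed loop: T(s) = K_p·G/(1+K_p·G) = 15.52/(0.0833s + 1 + 15.52), with pole at s = −(1 + 15.52)/0.0833 = −198.4.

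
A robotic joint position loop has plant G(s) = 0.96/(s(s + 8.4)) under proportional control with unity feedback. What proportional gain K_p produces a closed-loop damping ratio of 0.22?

Closed-loop characteristic equation: s² + 8.4s + K_p·0.96 = 0.
So ω_n = √(0.96K_p) and 2ζω_n = 8.4, giving ζ = 8.4/(2√(0.96K_p)).
Setting ζ = 0.22: √(0.96K_p) = 8.4/(2·0.22) = 19.09, so K_p = 364.5/0.96 = 380.

K_p = 380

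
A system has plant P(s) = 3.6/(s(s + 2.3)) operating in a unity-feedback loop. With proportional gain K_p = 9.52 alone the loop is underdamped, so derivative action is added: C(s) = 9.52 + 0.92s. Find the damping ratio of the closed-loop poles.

ζ = 0.479

Forward path: (9.52 + 0.92s)·3.6/(s(s+2.3)). The closed-loop characteristic equation is s² + (2.3 + 3.6·0.92)s + 3.6·9.52 = 0.
That is s² + 5.612s + 34.27 = 0, so ω_n = 5.854 rad/s and ζ = 5.612/(2·5.854) = 0.4793.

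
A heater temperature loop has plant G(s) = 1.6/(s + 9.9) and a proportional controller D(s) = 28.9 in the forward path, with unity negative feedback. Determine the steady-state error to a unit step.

The loop is type 0. Static position error constant K_pos = D(0)·G(0) = 28.9·0.1616 = 4.671.
Steady-state error to a unit step: e_ss = 1/(1+K_pos) = 1/5.671 = 0.176.

0.176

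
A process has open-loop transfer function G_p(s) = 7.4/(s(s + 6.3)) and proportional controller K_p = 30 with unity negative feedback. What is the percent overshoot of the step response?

50.7%

Closed-loop characteristic equation: s² + 6.3s + 222 = 0, so ω_n = 14.9 rad/s and ζ = 6.3/(2·14.9) = 0.2114.
%OS = 100·exp(−πζ/√(1−ζ²)) = 100·exp(−π·0.2114/√0.9553) = 50.7%.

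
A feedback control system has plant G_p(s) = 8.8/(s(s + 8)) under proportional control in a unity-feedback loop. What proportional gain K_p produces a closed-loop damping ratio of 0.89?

Closed-loop characteristic equation: s² + 8s + K_p·8.8 = 0.
So ω_n = √(8.8K_p) and 2ζω_n = 8, giving ζ = 8/(2√(8.8K_p)).
Setting ζ = 0.89: √(8.8K_p) = 8/(2·0.89) = 4.494, so K_p = 20.2/8.8 = 2.3.

K_p = 2.3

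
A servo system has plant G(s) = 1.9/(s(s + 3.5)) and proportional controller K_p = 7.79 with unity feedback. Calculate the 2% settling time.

The closed-loop denominator s² + 3.5s + 14.8 gives ω_n = √14.8 = 3.847 and ζ = 3.5/(2ω_n) = 0.4549.
2% settling time T_s ≈ 4/(ζω_n) = 4/1.75 = 2.29 s.

T_s ≈ 2.29 s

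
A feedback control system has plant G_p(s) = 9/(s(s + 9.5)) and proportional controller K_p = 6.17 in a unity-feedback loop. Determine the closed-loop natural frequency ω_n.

ω_n = 7.45 rad/s

The closed-loop denominator is s(s+9.5) + 6.17·9 = s² + 9.5s + 55.53.
Matching s² + 2ζω_n s + ω_n²: ω_n = √55.53 = 7.452 rad/s and 2ζω_n = 9.5, so ζ = 9.5/(2·7.452) = 0.637.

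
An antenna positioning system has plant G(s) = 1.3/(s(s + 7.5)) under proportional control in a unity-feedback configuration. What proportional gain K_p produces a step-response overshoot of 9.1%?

K_p = 29.4

From %OS = 100·exp(−πζ/√(1−ζ²)) = 9.1%, ζ = −ln(0.091)/√(π²+ln²(0.091)) = 0.6066.
Characteristic equation s² + 7.5s + 1.3K_p = 0 gives ζ = 7.5/(2√(1.3K_p)).
Setting ζ = 0.6066: √(1.3K_p) = 7.5/(2·0.6066) = 6.182, so K_p = 38.22/1.3 = 29.4.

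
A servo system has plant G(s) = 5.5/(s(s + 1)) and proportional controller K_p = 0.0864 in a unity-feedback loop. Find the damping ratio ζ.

ζ = 0.725

The closed-loop denominator is s(s+1) + 0.0864·5.5 = s² + 1s + 0.4752.
Matching s² + 2ζω_n s + ω_n²: ω_n = √0.4752 = 0.6893 rad/s and 2ζω_n = 1, so ζ = 1/(2·0.6893) = 0.725.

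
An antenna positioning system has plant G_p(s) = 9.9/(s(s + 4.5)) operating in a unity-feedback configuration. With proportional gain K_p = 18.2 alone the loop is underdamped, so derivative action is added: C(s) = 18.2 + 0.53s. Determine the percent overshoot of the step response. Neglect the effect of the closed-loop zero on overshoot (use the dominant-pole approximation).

Forward path: (18.2 + 0.53s)·9.9/(s(s+4.5)). The closed-loop characteristic equation is s² + (4.5 + 9.9·0.53)s + 9.9·18.2 = 0.
That is s² + 9.747s + 180.2 = 0, so ω_n = 13.42 rad/s and ζ = 9.747/(2·13.42) = 0.3631.
%OS = 100·exp(−πζ/√(1−ζ²)) = 29.4%.

29.4%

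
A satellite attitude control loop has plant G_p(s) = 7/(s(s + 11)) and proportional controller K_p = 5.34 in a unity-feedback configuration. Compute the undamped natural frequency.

The closed-loop denominator is s(s+11) + 5.34·7 = s² + 11s + 37.38.
Matching s² + 2ζω_n s + ω_n²: ω_n = √37.38 = 6.114 rad/s and 2ζω_n = 11, so ζ = 11/(2·6.114) = 0.9.

ω_n = 6.11 rad/s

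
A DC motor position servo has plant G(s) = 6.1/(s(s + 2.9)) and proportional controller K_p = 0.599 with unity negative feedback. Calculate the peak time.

Closed-loop characteristic equation: s² + 2.9s + 3.654 = 0, so ω_n = 1.912 rad/s and ζ = 2.9/(2·1.912) = 0.7586.
Damped frequency ω_d = ω_n√(1−ζ²) = 1.246 rad/s, so peak time T_p = π/ω_d = 2.52 s.

T_p = 2.52 s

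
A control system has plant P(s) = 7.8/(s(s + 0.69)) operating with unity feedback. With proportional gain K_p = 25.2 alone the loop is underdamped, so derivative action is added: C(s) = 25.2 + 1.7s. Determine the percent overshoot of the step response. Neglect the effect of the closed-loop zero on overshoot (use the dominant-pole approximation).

Forward path: (25.2 + 1.7s)·7.8/(s(s+0.69)). The closed-loop characteristic equation is s² + (0.69 + 7.8·1.7)s + 7.8·25.2 = 0.
That is s² + 13.95s + 196.6 = 0, so ω_n = 14.02 rad/s and ζ = 13.95/(2·14.02) = 0.4975.
%OS = 100·exp(−πζ/√(1−ζ²)) = 16.5%.

16.5%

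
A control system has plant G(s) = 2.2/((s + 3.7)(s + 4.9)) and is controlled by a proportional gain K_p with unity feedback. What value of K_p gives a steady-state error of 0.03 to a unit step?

The loop is type 0, so e_ss(step) = 1/(1 + K_pos) with K_pos = K_p·G(0).
G(0) = 0.1213. Require 1/(1 + K_p·0.1213) = 0.03, so 1 + 0.1213·K_p = 33.33.
K_p = (33.33 − 1)/0.1213 = 266.

K_p = 266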